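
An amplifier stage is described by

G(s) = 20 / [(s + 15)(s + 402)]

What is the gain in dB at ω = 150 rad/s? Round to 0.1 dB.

At s = jω = j150:
pole (s+15): 15 + j150 → |·| = √(15²+150²) = √22725 ≈ 150.75, ∠ = arctan(150/15) ≈ 84.29°
pole (s+402): 402 + j150 → |·| = √(402²+150²) = √184104 ≈ 429.07, ∠ = arctan(150/402) ≈ 20.46°
|G| = 20 / 64682 ≈ 0.00030921
Gain = 20 log₁₀(0.00030921) ≈ -70.19 dB

-70.2 dB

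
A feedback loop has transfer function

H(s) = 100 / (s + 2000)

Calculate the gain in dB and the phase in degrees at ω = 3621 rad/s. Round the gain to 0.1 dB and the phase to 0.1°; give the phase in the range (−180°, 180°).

-32.3 dB, -61.1°

Substitute s = j3621:
Numerator: 100 = 100 + j0
Denominator: (j3621) + 2000 = 2000 + j3621
|N| = √(100² + 0²) ≈ 100, ∠N ≈ 0.00°
|D| = √(2000² + 3621²) ≈ 4136.6, ∠D ≈ 61.09°
|H| = 100 / 4136.6 ≈ 0.024174
Gain = 20 log₁₀(0.024174) ≈ -32.33 dB
∠H = 0.00° − 61.09° = -61.09°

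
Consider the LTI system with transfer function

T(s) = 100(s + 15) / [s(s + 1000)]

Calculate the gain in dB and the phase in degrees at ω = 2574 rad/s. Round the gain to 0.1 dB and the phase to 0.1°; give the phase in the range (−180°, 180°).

-28.8 dB, -69.1°

At s = jω = j2574:
zero (s+15): 15 + j2574 → |·| = √(15²+2574²) = √6625701 ≈ 2574, ∠ = arctan(2574/15) ≈ 89.67°
pole (s+1000): 1000 + j2574 → |·| = √(1000²+2574²) = √7625476 ≈ 2761.4, ∠ = arctan(2574/1000) ≈ 68.77°
pole at origin: |s| = 2574, ∠ = 90.00° (in denominator)
|T| = 100 · 2574 / 7.1078e+06 ≈ 0.036214
Gain = 20 log₁₀(0.036214) ≈ -28.82 dB
∠T = 89.67° − 158.77° = -69.10°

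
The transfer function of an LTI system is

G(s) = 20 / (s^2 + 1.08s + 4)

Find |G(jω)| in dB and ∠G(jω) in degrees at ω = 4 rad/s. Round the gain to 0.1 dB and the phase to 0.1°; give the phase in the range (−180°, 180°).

3.9 dB, -160.2°

At s = jω = j4:
quadratic: (j4)² + 1.08·j4 + 4 = -12 + j4.32 → |·| ≈ 12.754, ∠ ≈ 160.20°
|G| = 20 / 12.754 ≈ 1.5681
Gain = 20 log₁₀(1.5681) ≈ 3.91 dB
∠G = 0.00° − 160.20° = -160.20°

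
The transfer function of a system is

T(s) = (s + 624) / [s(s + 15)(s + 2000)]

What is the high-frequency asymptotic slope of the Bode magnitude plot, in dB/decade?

-40 dB/decade

Each pole contributes −20 dB/decade at high frequency; each zero contributes +20 dB/decade.
Net: 1 zero(s) − 3 pole(s) → -40 dB/decade.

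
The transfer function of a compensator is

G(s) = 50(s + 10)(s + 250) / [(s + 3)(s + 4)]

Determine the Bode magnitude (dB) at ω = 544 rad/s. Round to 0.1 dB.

34.8 dB

At s = jω = j544:
zero (s+10): 10 + j544 → |·| = √(10²+544²) = √296036 ≈ 544.09, ∠ = arctan(544/10) ≈ 88.95°
zero (s+250): 250 + j544 → |·| = √(250²+544²) = √358436 ≈ 598.7, ∠ = arctan(544/250) ≈ 65.32°
pole (s+3): 3 + j544 → |·| = √(3²+544²) = √295945 ≈ 544.01, ∠ = arctan(544/3) ≈ 89.68°
pole (s+4): 4 + j544 → |·| = √(4²+544²) = √295952 ≈ 544.01, ∠ = arctan(544/4) ≈ 89.58°
|G| = 50 · 3.2575e+05 / 2.9595e+05 ≈ 55.035
Gain = 20 log₁₀(55.035) ≈ 34.81 dB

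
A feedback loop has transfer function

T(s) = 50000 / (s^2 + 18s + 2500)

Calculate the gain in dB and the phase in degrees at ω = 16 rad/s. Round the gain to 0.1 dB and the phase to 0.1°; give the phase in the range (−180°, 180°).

26.9 dB, -7.3°

At s = jω = j16:
quadratic: (j16)² + 18·j16 + 2500 = 2244 + j288 → |·| ≈ 2262.4, ∠ ≈ 7.31°
|T| = 50000 / 2262.4 ≈ 22.1
Gain = 20 log₁₀(22.1) ≈ 26.89 dB
∠T = 0.00° − 7.31° = -7.31°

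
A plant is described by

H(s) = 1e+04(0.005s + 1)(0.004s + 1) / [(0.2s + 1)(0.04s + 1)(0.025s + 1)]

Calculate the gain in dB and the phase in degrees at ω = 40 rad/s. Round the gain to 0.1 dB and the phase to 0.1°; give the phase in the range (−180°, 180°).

At ω = 40 rad/s:
zero (1 + j40·0.005) = 1 + j0.2 → |·| ≈ 1.0198, ∠ ≈ 11.31°
zero (1 + j40·0.004) = 1 + j0.16 → |·| ≈ 1.0127, ∠ ≈ 9.09°
pole (1 + j40·0.2) = 1 + j8 → |·| ≈ 8.0623, ∠ ≈ 82.87°
pole (1 + j40·0.04) = 1 + j1.6 → |·| ≈ 1.8868, ∠ ≈ 57.99°
pole (1 + j40·0.025) = 1 + j1 → |·| ≈ 1.4142, ∠ ≈ 45.00°
|H| = 1e+04 · 1.0198 · 1.0127 / (8.0623 · 1.8868 · 1.4142) ≈ 480.07
Gain = 20 log₁₀(480.07) ≈ 53.63 dB
∠H = (11.31° + 9.09°) − (82.87° + 57.99° + 45.00°) = -165.46°

53.6 dB, -165.5°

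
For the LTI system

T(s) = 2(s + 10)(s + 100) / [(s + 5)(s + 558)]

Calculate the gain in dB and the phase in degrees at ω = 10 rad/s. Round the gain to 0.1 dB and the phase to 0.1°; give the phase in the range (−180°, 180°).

At s = jω = j10:
zero (s+10): 10 + j10 → |·| = √(10²+10²) = √200 ≈ 14.142, ∠ = arctan(10/10) ≈ 45.00°
zero (s+100): 100 + j10 → |·| = √(100²+10²) = √10100 ≈ 100.5, ∠ = arctan(10/100) ≈ 5.71°
pole (s+5): 5 + j10 → |·| = √(5²+10²) = √125 ≈ 11.18, ∠ = arctan(10/5) ≈ 63.43°
pole (s+558): 558 + j10 → |·| = √(558²+10²) = √311464 ≈ 558.09, ∠ = arctan(10/558) ≈ 1.03°
|T| = 2 · 1421.3 / 6239.4 ≈ 0.45559
Gain = 20 log₁₀(0.45559) ≈ -6.83 dB
∠T = 50.71° − 64.46° = -13.75°

-6.8 dB, -13.8°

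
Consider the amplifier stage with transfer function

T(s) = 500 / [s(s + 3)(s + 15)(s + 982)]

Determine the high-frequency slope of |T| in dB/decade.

Each pole contributes −20 dB/decade at high frequency; each zero contributes +20 dB/decade.
Net: 0 zero(s) − 4 pole(s) → -80 dB/decade.

-80 dB/decade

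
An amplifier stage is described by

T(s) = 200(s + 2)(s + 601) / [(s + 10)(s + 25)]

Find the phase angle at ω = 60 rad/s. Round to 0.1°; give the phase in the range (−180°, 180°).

-54.1°

At s = jω = j60:
zero (s+2): 2 + j60 → |·| = √(2²+60²) = √3604 ≈ 60.033, ∠ = arctan(60/2) ≈ 88.09°
zero (s+601): 601 + j60 → |·| = √(601²+60²) = √364801 ≈ 603.99, ∠ = arctan(60/601) ≈ 5.70°
pole (s+10): 10 + j60 → |·| = √(10²+60²) = √3700 ≈ 60.828, ∠ = arctan(60/10) ≈ 80.54°
pole (s+25): 25 + j60 → |·| = √(25²+60²) = √4225 ≈ 65, ∠ = arctan(60/25) ≈ 67.38°
∠T = 93.79° − 147.92° = -54.13°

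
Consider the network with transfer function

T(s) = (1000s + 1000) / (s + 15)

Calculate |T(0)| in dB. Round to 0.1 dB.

36.5 dB

T(0) = 1000 / 15 ≈ 66.667
20 log₁₀(66.667) ≈ 36.48 dB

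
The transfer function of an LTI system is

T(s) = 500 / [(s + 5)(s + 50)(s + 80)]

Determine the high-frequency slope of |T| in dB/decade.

Each pole contributes −20 dB/decade at high frequency; each zero contributes +20 dB/decade.
Net: 0 zero(s) − 3 pole(s) → -60 dB/decade.

-60 dB/decade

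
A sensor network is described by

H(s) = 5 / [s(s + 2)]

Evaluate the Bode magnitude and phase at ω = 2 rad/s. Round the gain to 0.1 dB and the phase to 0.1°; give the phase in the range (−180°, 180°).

At s = jω = j2:
pole (s+2): 2 + j2 → |·| = √(2²+2²) = √8 ≈ 2.8284, ∠ = arctan(2/2) ≈ 45.00°
pole at origin: |s| = 2, ∠ = 90.00° (in denominator)
|H| = 5 / 5.6568 ≈ 0.88389
Gain = 20 log₁₀(0.88389) ≈ -1.07 dB
∠H = 0.00° − 135.00° = -135.00°

-1.1 dB, -135.0°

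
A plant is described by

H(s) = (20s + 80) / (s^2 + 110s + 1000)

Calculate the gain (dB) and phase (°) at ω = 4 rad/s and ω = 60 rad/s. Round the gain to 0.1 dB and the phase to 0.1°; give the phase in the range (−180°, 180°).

ω = 4: -19.6 dB, 20.9°; ω = 60: -15.4 dB, -25.3°

Substitute s = j4:
Numerator: 20(j4) + 80 = 80 + j80
Denominator: (j4)^2 + 110(j4) + 1000 = 984 + j440
|N| = √(80² + 80²) ≈ 113.14, ∠N ≈ 45.00°
|D| = √(984² + 440²) ≈ 1077.9, ∠D ≈ 24.09°
|H| = 113.14 / 1077.9 ≈ 0.10496
Gain = 20 log₁₀(0.10496) ≈ -19.58 dB
∠H = 45.00° − 24.09° = 20.91°

Substitute s = j60:
Numerator: 20(j60) + 80 = 80 + j1200
Denominator: (j60)^2 + 110(j60) + 1000 = -2600 + j6600
|N| = √(80² + 1200²) ≈ 1202.7, ∠N ≈ 86.19°
|D| = √(2600² + 6600²) ≈ 7093.7, ∠D ≈ 111.50°
|H| = 1202.7 / 7093.7 ≈ 0.16954
Gain = 20 log₁₀(0.16954) ≈ -15.41 dB
∠H = 86.19° − 111.50° = -25.31°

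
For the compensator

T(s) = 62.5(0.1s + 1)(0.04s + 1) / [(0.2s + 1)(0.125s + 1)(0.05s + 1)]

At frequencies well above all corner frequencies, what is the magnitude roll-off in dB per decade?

-20 dB/decade

Each pole contributes −20 dB/decade at high frequency; each zero contributes +20 dB/decade.
Net: 2 zero(s) − 3 pole(s) → -20 dB/decade.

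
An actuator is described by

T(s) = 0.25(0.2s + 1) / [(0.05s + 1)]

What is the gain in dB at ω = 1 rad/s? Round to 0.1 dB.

-11.9 dB

At ω = 1 rad/s:
zero (1 + j1·0.2) = 1 + j0.2 → |·| ≈ 1.0198, ∠ ≈ 11.31°
pole (1 + j1·0.05) = 1 + j0.05 → |·| ≈ 1.0012, ∠ ≈ 2.86°
|T| = 0.25 · 1.0198 / (1.0012) ≈ 0.25464
Gain = 20 log₁₀(0.25464) ≈ -11.88 dB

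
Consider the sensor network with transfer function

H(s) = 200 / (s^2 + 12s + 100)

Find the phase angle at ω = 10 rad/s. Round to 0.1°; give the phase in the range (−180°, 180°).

At s = jω = j10:
quadratic: (j10)² + 12·j10 + 100 = 0 + j120 → |·| ≈ 120, ∠ ≈ 90.00°
∠H = 0.00° − 90.00° = -90.00°

-90.0°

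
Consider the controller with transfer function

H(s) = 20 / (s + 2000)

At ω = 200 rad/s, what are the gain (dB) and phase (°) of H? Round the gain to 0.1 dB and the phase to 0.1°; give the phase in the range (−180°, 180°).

Substitute s = j200:
Numerator: 20 = 20 + j0
Denominator: (j200) + 2000 = 2000 + j200
|N| = √(20² + 0²) ≈ 20, ∠N ≈ 0.00°
|D| = √(2000² + 200²) ≈ 2010, ∠D ≈ 5.71°
|H| = 20 / 2010 ≈ 0.0099502
Gain = 20 log₁₀(0.0099502) ≈ -40.04 dB
∠H = 0.00° − 5.71° = -5.71°

-40.0 dB, -5.7°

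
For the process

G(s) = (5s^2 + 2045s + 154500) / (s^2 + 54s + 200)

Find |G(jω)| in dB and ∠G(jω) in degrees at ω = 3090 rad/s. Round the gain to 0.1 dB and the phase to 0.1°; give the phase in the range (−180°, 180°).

Substitute s = j3090:
Numerator: 5(j3090)^2 + 2045(j3090) + 154500 = -47586000 + j6319050
Denominator: (j3090)^2 + 54(j3090) + 200 = -9547900 + j166860
|N| = √(47586000² + 6319050²) ≈ 4.8004e+07, ∠N ≈ 172.44°
|D| = √(9547900² + 166860²) ≈ 9.5494e+06, ∠D ≈ 179.00°
|G| = 4.8004e+07 / 9.5494e+06 ≈ 5.0269
Gain = 20 log₁₀(5.0269) ≈ 14.03 dB
∠G = 172.44° − 179.00° = -6.56°

14.0 dB, -6.6°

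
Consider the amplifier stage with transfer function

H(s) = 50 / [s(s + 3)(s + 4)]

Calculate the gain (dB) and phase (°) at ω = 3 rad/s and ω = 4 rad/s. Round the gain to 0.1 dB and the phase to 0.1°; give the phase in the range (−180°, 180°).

At s = jω = j3:
pole (s+3): 3 + j3 → |·| = √(3²+3²) = √18 ≈ 4.2426, ∠ = arctan(3/3) ≈ 45.00°
pole (s+4): 4 + j3 → |·| = √(4²+3²) = √25 ≈ 5, ∠ = arctan(3/4) ≈ 36.87°
pole at origin: |s| = 3, ∠ = 90.00° (in denominator)
|H| = 50 / 63.639 ≈ 0.78568
Gain = 20 log₁₀(0.78568) ≈ -2.10 dB
∠H = 0.00° − 171.87° = -171.87°

At s = jω = j4:
pole (s+3): 3 + j4 → |·| = √(3²+4²) = √25 ≈ 5, ∠ = arctan(4/3) ≈ 53.13°
pole (s+4): 4 + j4 → |·| = √(4²+4²) = √32 ≈ 5.6569, ∠ = arctan(4/4) ≈ 45.00°
pole at origin: |s| = 4, ∠ = 90.00° (in denominator)
|H| = 50 / 113.14 ≈ 0.44193
Gain = 20 log₁₀(0.44193) ≈ -7.09 dB
∠H = 0.00° − 188.13° = -188.13° ≡ 171.87° (principal value)

ω = 3: -2.1 dB, -171.9°; ω = 4: -7.1 dB, 171.9°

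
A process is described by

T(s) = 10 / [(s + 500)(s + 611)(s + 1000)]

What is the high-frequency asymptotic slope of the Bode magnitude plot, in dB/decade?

-60 dB/decade

Each pole contributes −20 dB/decade at high frequency; each zero contributes +20 dB/decade.
Net: 0 zero(s) − 3 pole(s) → -60 dB/decade.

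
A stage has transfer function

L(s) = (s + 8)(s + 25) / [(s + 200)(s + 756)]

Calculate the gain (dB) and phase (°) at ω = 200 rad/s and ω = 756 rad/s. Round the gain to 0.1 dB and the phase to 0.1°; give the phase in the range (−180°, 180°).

At s = jω = j200:
zero (s+8): 8 + j200 → |·| = √(8²+200²) = √40064 ≈ 200.16, ∠ = arctan(200/8) ≈ 87.71°
zero (s+25): 25 + j200 → |·| = √(25²+200²) = √40625 ≈ 201.56, ∠ = arctan(200/25) ≈ 82.87°
pole (s+200): 200 + j200 → |·| = √(200²+200²) = √80000 ≈ 282.84, ∠ = arctan(200/200) ≈ 45.00°
pole (s+756): 756 + j200 → |·| = √(756²+200²) = √611536 ≈ 782.01, ∠ = arctan(200/756) ≈ 14.82°
|L| = 1 · 40344 / 2.2118e+05 ≈ 0.1824
Gain = 20 log₁₀(0.1824) ≈ -14.78 dB
∠L = 170.58° − 59.82° = 110.76°

At s = jω = j756:
zero (s+8): 8 + j756 → |·| = √(8²+756²) = √571600 ≈ 756.04, ∠ = arctan(756/8) ≈ 89.39°
zero (s+25): 25 + j756 → |·| = √(25²+756²) = √572161 ≈ 756.41, ∠ = arctan(756/25) ≈ 88.11°
pole (s+200): 200 + j756 → |·| = √(200²+756²) = √611536 ≈ 782.01, ∠ = arctan(756/200) ≈ 75.18°
pole (s+756): 756 + j756 → |·| = √(756²+756²) = √1143072 ≈ 1069.1, ∠ = arctan(756/756) ≈ 45.00°
|L| = 1 · 5.7188e+05 / 8.3605e+05 ≈ 0.68403
Gain = 20 log₁₀(0.68403) ≈ -3.30 dB
∠L = 177.50° − 120.18° = 57.32°

ω = 200: -14.8 dB, 110.8°; ω = 756: -3.3 dB, 57.3°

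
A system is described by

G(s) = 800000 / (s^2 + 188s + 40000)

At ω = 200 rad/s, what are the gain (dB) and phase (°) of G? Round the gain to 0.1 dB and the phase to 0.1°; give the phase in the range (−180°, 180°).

At s = jω = j200:
quadratic: (j200)² + 188·j200 + 40000 = 0 + j37600 → |·| ≈ 37600, ∠ ≈ 90.00°
|G| = 800000 / 37600 ≈ 21.277
Gain = 20 log₁₀(21.277) ≈ 26.56 dB
∠G = 0.00° − 90.00° = -90.00°

26.6 dB, -90.0°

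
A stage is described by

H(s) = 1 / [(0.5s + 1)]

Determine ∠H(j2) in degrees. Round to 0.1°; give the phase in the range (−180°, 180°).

At ω = 2 rad/s:
pole (1 + j2·0.5) = 1 + j1 → |·| ≈ 1.4142, ∠ ≈ 45.00°
∠H = (0°) − (45.00°) = -45.00°

-45.0°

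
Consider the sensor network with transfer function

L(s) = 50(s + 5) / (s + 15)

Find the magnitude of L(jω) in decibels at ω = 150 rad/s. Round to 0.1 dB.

At s = jω = j150:
zero (s+5): 5 + j150 → |·| = √(5²+150²) = √22525 ≈ 150.08, ∠ = arctan(150/5) ≈ 88.09°
pole (s+15): 15 + j150 → |·| = √(15²+150²) = √22725 ≈ 150.75, ∠ = arctan(150/15) ≈ 84.29°
|L| = 50 · 150.08 / 150.75 ≈ 49.778
Gain = 20 log₁₀(49.778) ≈ 33.94 dB

33.9 dB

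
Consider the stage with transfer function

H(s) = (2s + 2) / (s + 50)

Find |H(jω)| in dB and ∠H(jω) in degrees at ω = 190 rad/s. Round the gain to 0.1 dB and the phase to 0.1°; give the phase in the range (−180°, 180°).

Substitute s = j190:
Numerator: 2(j190) + 2 = 2 + j380
Denominator: (j190) + 50 = 50 + j190
|N| = √(2² + 380²) ≈ 380.01, ∠N ≈ 89.70°
|D| = √(50² + 190²) ≈ 196.47, ∠D ≈ 75.26°
|H| = 380.01 / 196.47 ≈ 1.9342
Gain = 20 log₁₀(1.9342) ≈ 5.73 dB
∠H = 89.70° − 75.26° = 14.44°

5.7 dB, 14.4°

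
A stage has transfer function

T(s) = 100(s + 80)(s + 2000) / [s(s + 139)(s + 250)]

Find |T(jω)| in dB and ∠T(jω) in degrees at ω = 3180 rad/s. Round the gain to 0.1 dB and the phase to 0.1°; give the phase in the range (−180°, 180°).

-28.6 dB, -116.6°

At s = jω = j3180:
zero (s+80): 80 + j3180 → |·| = √(80²+3180²) = √10118800 ≈ 3181, ∠ = arctan(3180/80) ≈ 88.56°
zero (s+2000): 2000 + j3180 → |·| = √(2000²+3180²) = √14112400 ≈ 3756.6, ∠ = arctan(3180/2000) ≈ 57.83°
pole (s+139): 139 + j3180 → |·| = √(139²+3180²) = √10131721 ≈ 3183, ∠ = arctan(3180/139) ≈ 87.50°
pole (s+250): 250 + j3180 → |·| = √(250²+3180²) = √10174900 ≈ 3189.8, ∠ = arctan(3180/250) ≈ 85.50°
pole at origin: |s| = 3180, ∠ = 90.00° (in denominator)
|T| = 100 · 1.195e+07 / 3.2287e+10 ≈ 0.037012
Gain = 20 log₁₀(0.037012) ≈ -28.63 dB
∠T = 146.39° − 263.00° = -116.61°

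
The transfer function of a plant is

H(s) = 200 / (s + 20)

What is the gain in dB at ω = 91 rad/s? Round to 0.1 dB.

Substitute s = j91:
Numerator: 200 = 200 + j0
Denominator: (j91) + 20 = 20 + j91
|N| = √(200² + 0²) ≈ 200, ∠N ≈ 0.00°
|D| = √(20² + 91²) ≈ 93.172, ∠D ≈ 77.60°
|H| = 200 / 93.172 ≈ 2.1466
Gain = 20 log₁₀(2.1466) ≈ 6.64 dB

6.6 dB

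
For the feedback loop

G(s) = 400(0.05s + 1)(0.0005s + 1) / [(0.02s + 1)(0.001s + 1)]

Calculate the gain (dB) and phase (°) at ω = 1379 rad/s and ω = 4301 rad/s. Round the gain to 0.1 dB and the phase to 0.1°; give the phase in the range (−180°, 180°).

At ω = 1379 rad/s:
zero (1 + j1379·0.05) = 1 + j68.95 → |·| ≈ 68.957, ∠ ≈ 89.17°
zero (1 + j1379·0.0005) = 1 + j0.6895 → |·| ≈ 1.2147, ∠ ≈ 34.59°
pole (1 + j1379·0.02) = 1 + j27.58 → |·| ≈ 27.598, ∠ ≈ 87.92°
pole (1 + j1379·0.001) = 1 + j1.379 → |·| ≈ 1.7034, ∠ ≈ 54.05°
|G| = 400 · 68.957 · 1.2147 / (27.598 · 1.7034) ≈ 712.71
Gain = 20 log₁₀(712.71) ≈ 57.06 dB
∠G = (89.17° + 34.59°) − (87.92° + 54.05°) = -18.21°

At ω = 4301 rad/s:
zero (1 + j4301·0.05) = 1 + j215.05 → |·| ≈ 215.05, ∠ ≈ 89.73°
zero (1 + j4301·0.0005) = 1 + j2.1505 → |·| ≈ 2.3716, ∠ ≈ 65.06°
pole (1 + j4301·0.02) = 1 + j86.02 → |·| ≈ 86.026, ∠ ≈ 89.33°
pole (1 + j4301·0.001) = 1 + j4.301 → |·| ≈ 4.4157, ∠ ≈ 76.91°
|G| = 400 · 215.05 · 2.3716 / (86.026 · 4.4157) ≈ 537.05
Gain = 20 log₁₀(537.05) ≈ 54.60 dB
∠G = (89.73° + 65.06°) − (89.33° + 76.91°) = -11.45°

ω = 1379: 57.1 dB, -18.2°; ω = 4301: 54.6 dB, -11.5°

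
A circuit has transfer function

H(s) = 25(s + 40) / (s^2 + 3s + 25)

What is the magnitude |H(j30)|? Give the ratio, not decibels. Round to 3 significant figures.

At s = jω = j30:
zero (s+40): 40 + j30 → |·| = √(40²+30²) = √2500 ≈ 50, ∠ = arctan(30/40) ≈ 36.87°
quadratic: (j30)² + 3·j30 + 25 = -875 + j90 → |·| ≈ 879.62, ∠ ≈ 174.13°
|H| = 25 · 50 / 879.62 ≈ 1.4211

1.42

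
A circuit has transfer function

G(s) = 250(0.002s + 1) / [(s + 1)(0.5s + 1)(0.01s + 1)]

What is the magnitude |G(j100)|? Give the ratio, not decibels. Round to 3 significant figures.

At ω = 100 rad/s:
zero (1 + j100·0.002) = 1 + j0.2 → |·| ≈ 1.0198, ∠ ≈ 11.31°
pole (1 + j100·1) = 1 + j100 → |·| ≈ 100, ∠ ≈ 89.43°
pole (1 + j100·0.5) = 1 + j50 → |·| ≈ 50.01, ∠ ≈ 88.85°
pole (1 + j100·0.01) = 1 + j1 → |·| ≈ 1.4142, ∠ ≈ 45.00°
|G| = 250 · 1.0198 / (100 · 50.01 · 1.4142) ≈ 0.036049

0.0360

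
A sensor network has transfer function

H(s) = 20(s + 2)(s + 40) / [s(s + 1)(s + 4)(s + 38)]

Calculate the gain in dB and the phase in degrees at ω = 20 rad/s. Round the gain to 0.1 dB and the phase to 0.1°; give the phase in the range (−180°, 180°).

-25.8 dB, -172.7°

At s = jω = j20:
zero (s+2): 2 + j20 → |·| = √(2²+20²) = √404 ≈ 20.1, ∠ = arctan(20/2) ≈ 84.29°
zero (s+40): 40 + j20 → |·| = √(40²+20²) = √2000 ≈ 44.721, ∠ = arctan(20/40) ≈ 26.57°
pole (s+1): 1 + j20 → |·| = √(1²+20²) = √401 ≈ 20.025, ∠ = arctan(20/1) ≈ 87.14°
pole (s+4): 4 + j20 → |·| = √(4²+20²) = √416 ≈ 20.396, ∠ = arctan(20/4) ≈ 78.69°
pole (s+38): 38 + j20 → |·| = √(38²+20²) = √1844 ≈ 42.942, ∠ = arctan(20/38) ≈ 27.76°
pole at origin: |s| = 20, ∠ = 90.00° (in denominator)
|H| = 20 · 898.89 / 3.5078e+05 ≈ 0.051251
Gain = 20 log₁₀(0.051251) ≈ -25.81 dB
∠H = 110.86° − 283.59° = -172.73°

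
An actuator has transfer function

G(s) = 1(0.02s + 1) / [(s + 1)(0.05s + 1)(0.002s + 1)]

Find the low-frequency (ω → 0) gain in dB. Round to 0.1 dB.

0.0 dB

G(0) = 1 · 1 / 1 = 1
20 log₁₀(1) ≈ 0.00 dB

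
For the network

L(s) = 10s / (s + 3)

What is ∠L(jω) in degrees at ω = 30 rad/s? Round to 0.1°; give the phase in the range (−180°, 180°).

5.7°

At s = jω = j30:
zero at origin: s = j30 → |·| = 30, ∠ = 90.00°
pole (s+3): 3 + j30 → |·| = √(3²+30²) = √909 ≈ 30.15, ∠ = arctan(30/3) ≈ 84.29°
∠L = 90.00° − 84.29° = 5.71°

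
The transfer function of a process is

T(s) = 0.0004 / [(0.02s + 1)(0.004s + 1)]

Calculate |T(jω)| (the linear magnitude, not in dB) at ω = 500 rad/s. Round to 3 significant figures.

At ω = 500 rad/s:
pole (1 + j500·0.02) = 1 + j10 → |·| ≈ 10.05, ∠ ≈ 84.29°
pole (1 + j500·0.004) = 1 + j2 → |·| ≈ 2.2361, ∠ ≈ 63.43°
|T| = 0.0004 · 1 / (10.05 · 2.2361) ≈ 1.7799e-05

1.78e-05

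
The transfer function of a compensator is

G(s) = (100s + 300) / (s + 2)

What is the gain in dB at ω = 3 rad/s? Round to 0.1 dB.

41.4 dB

Substitute s = j3:
Numerator: 100(j3) + 300 = 300 + j300
Denominator: (j3) + 2 = 2 + j3
|N| = √(300² + 300²) ≈ 424.26, ∠N ≈ 45.00°
|D| = √(2² + 3²) ≈ 3.6056, ∠D ≈ 56.31°
|G| = 424.26 / 3.6056 ≈ 117.67
Gain = 20 log₁₀(117.67) ≈ 41.41 dB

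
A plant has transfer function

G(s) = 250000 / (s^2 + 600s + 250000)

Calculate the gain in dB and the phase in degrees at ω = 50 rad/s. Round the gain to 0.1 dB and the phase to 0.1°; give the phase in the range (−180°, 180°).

0.0 dB, -6.9°

At s = jω = j50:
quadratic: (j50)² + 600·j50 + 250000 = 247500 + j30000 → |·| ≈ 2.4931e+05, ∠ ≈ 6.91°
|G| = 250000 / 2.4931e+05 ≈ 1.0028
Gain = 20 log₁₀(1.0028) ≈ 0.02 dB
∠G = 0.00° − 6.91° = -6.91°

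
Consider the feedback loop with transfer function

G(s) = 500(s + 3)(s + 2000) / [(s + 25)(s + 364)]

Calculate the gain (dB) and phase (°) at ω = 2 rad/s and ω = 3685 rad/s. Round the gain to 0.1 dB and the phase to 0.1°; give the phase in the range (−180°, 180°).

At s = jω = j2:
zero (s+3): 3 + j2 → |·| = √(3²+2²) = √13 ≈ 3.6056, ∠ = arctan(2/3) ≈ 33.69°
zero (s+2000): 2000 + j2 → |·| = √(2000²+2²) = √4000004 ≈ 2000, ∠ = arctan(2/2000) ≈ 0.06°
pole (s+25): 25 + j2 → |·| = √(25²+2²) = √629 ≈ 25.08, ∠ = arctan(2/25) ≈ 4.57°
pole (s+364): 364 + j2 → |·| = √(364²+2²) = √132500 ≈ 364.01, ∠ = arctan(2/364) ≈ 0.31°
|G| = 500 · 7211.2 / 9129.4 ≈ 394.94
Gain = 20 log₁₀(394.94) ≈ 51.93 dB
∠G = 33.75° − 4.88° = 28.87°

At s = jω = j3685:
zero (s+3): 3 + j3685 → |·| = √(3²+3685²) = √13579234 ≈ 3685, ∠ = arctan(3685/3) ≈ 89.95°
zero (s+2000): 2000 + j3685 → |·| = √(2000²+3685²) = √17579225 ≈ 4192.8, ∠ = arctan(3685/2000) ≈ 61.51°
pole (s+25): 25 + j3685 → |·| = √(25²+3685²) = √13579850 ≈ 3685.1, ∠ = arctan(3685/25) ≈ 89.61°
pole (s+364): 364 + j3685 → |·| = √(364²+3685²) = √13711721 ≈ 3702.9, ∠ = arctan(3685/364) ≈ 84.36°
|G| = 500 · 1.545e+07 / 1.3646e+07 ≈ 566.1
Gain = 20 log₁₀(566.1) ≈ 55.06 dB
∠G = 151.46° − 173.97° = -22.51°

ω = 2: 51.9 dB, 28.9°; ω = 3685: 55.1 dB, -22.5°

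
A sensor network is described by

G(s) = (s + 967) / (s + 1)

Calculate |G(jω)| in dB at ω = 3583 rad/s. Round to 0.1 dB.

At s = jω = j3583:
zero (s+967): 967 + j3583 → |·| = √(967²+3583²) = √13772978 ≈ 3711.2, ∠ = arctan(3583/967) ≈ 74.90°
pole (s+1): 1 + j3583 → |·| = √(1²+3583²) = √12837890 ≈ 3583, ∠ = arctan(3583/1) ≈ 89.98°
|G| = 1 · 3711.2 / 3583 ≈ 1.0358
Gain = 20 log₁₀(1.0358) ≈ 0.31 dB

0.3 dB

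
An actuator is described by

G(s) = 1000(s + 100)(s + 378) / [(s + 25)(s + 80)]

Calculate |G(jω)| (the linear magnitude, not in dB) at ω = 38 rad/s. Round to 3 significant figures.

At s = jω = j38:
zero (s+100): 100 + j38 → |·| = √(100²+38²) = √11444 ≈ 106.98, ∠ = arctan(38/100) ≈ 20.81°
zero (s+378): 378 + j38 → |·| = √(378²+38²) = √144328 ≈ 379.91, ∠ = arctan(38/378) ≈ 5.74°
pole (s+25): 25 + j38 → |·| = √(25²+38²) = √2069 ≈ 45.486, ∠ = arctan(38/25) ≈ 56.66°
pole (s+80): 80 + j38 → |·| = √(80²+38²) = √7844 ≈ 88.566, ∠ = arctan(38/80) ≈ 25.41°
|G| = 1000 · 40643 / 4028.5 ≈ 10089

1.01e+04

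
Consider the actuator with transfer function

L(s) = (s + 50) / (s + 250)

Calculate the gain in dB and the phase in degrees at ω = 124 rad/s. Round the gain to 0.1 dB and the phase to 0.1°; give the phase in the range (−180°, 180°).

At s = jω = j124:
zero (s+50): 50 + j124 → |·| = √(50²+124²) = √17876 ≈ 133.7, ∠ = arctan(124/50) ≈ 68.04°
pole (s+250): 250 + j124 → |·| = √(250²+124²) = √77876 ≈ 279.06, ∠ = arctan(124/250) ≈ 26.38°
|L| = 1 · 133.7 / 279.06 ≈ 0.47911
Gain = 20 log₁₀(0.47911) ≈ -6.39 dB
∠L = 68.04° − 26.38° = 41.66°

-6.4 dB, 41.7°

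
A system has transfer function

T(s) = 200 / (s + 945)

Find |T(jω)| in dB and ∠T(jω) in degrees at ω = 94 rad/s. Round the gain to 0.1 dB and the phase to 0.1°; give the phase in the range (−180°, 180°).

At s = jω = j94:
pole (s+945): 945 + j94 → |·| = √(945²+94²) = √901861 ≈ 949.66, ∠ = arctan(94/945) ≈ 5.68°
|T| = 200 / 949.66 ≈ 0.2106
Gain = 20 log₁₀(0.2106) ≈ -13.53 dB
∠T = 0.00° − 5.68° = -5.68°

-13.5 dB, -5.7°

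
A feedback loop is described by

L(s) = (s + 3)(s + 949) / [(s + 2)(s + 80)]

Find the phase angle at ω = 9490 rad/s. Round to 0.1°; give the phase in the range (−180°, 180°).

At s = jω = j9490:
zero (s+3): 3 + j9490 → |·| = √(3²+9490²) = √90060109 ≈ 9490, ∠ = arctan(9490/3) ≈ 89.98°
zero (s+949): 949 + j9490 → |·| = √(949²+9490²) = √90960701 ≈ 9537.3, ∠ = arctan(9490/949) ≈ 84.29°
pole (s+2): 2 + j9490 → |·| = √(2²+9490²) = √90060104 ≈ 9490, ∠ = arctan(9490/2) ≈ 89.99°
pole (s+80): 80 + j9490 → |·| = √(80²+9490²) = √90066500 ≈ 9490.3, ∠ = arctan(9490/80) ≈ 89.52°
∠L = 174.27° − 179.51° = -5.24°

-5.2°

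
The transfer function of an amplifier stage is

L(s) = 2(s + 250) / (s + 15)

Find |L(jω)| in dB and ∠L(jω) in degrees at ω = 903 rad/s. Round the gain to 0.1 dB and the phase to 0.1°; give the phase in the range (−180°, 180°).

At s = jω = j903:
zero (s+250): 250 + j903 → |·| = √(250²+903²) = √877909 ≈ 936.97, ∠ = arctan(903/250) ≈ 74.52°
pole (s+15): 15 + j903 → |·| = √(15²+903²) = √815634 ≈ 903.12, ∠ = arctan(903/15) ≈ 89.05°
|L| = 2 · 936.97 / 903.12 ≈ 2.075
Gain = 20 log₁₀(2.075) ≈ 6.34 dB
∠L = 74.52° − 89.05° = -14.53°

6.3 dB, -14.5°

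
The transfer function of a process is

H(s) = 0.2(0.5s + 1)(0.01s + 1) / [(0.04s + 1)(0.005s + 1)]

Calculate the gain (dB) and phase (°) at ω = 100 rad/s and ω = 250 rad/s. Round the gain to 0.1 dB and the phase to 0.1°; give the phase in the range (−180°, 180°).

At ω = 100 rad/s:
zero (1 + j100·0.5) = 1 + j50 → |·| ≈ 50.01, ∠ ≈ 88.85°
zero (1 + j100·0.01) = 1 + j1 → |·| ≈ 1.4142, ∠ ≈ 45.00°
pole (1 + j100·0.04) = 1 + j4 → |·| ≈ 4.1231, ∠ ≈ 75.96°
pole (1 + j100·0.005) = 1 + j0.5 → |·| ≈ 1.118, ∠ ≈ 26.57°
|H| = 0.2 · 50.01 · 1.4142 / (4.1231 · 1.118) ≈ 3.0685
Gain = 20 log₁₀(3.0685) ≈ 9.74 dB
∠H = (88.85° + 45.00°) − (75.96° + 26.57°) = 31.32°

At ω = 250 rad/s:
zero (1 + j250·0.5) = 1 + j125 → |·| ≈ 125, ∠ ≈ 89.54°
zero (1 + j250·0.01) = 1 + j2.5 → |·| ≈ 2.6926, ∠ ≈ 68.20°
pole (1 + j250·0.04) = 1 + j10 → |·| ≈ 10.05, ∠ ≈ 84.29°
pole (1 + j250·0.005) = 1 + j1.25 → |·| ≈ 1.6008, ∠ ≈ 51.34°
|H| = 0.2 · 125 · 2.6926 / (10.05 · 1.6008) ≈ 4.1842
Gain = 20 log₁₀(4.1842) ≈ 12.43 dB
∠H = (89.54° + 68.20°) − (84.29° + 51.34°) = 22.11°

ω = 100: 9.7 dB, 31.3°; ω = 250: 12.4 dB, 22.1°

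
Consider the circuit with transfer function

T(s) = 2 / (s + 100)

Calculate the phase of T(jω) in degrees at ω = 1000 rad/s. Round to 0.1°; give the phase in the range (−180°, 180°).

-84.3°

At s = jω = j1000:
pole (s+100): 100 + j1000 → |·| = √(100²+1000²) = √1010000 ≈ 1005, ∠ = arctan(1000/100) ≈ 84.29°
∠T = 0.00° − 84.29° = -84.29°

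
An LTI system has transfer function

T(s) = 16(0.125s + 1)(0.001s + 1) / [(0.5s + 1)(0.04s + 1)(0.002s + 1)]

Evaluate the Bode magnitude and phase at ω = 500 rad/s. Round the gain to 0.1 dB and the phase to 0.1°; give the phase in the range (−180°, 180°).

-16.0 dB, -106.3°

At ω = 500 rad/s:
zero (1 + j500·0.125) = 1 + j62.5 → |·| ≈ 62.508, ∠ ≈ 89.08°
zero (1 + j500·0.001) = 1 + j0.5 → |·| ≈ 1.118, ∠ ≈ 26.57°
pole (1 + j500·0.5) = 1 + j250 → |·| ≈ 250, ∠ ≈ 89.77°
pole (1 + j500·0.04) = 1 + j20 → |·| ≈ 20.025, ∠ ≈ 87.14°
pole (1 + j500·0.002) = 1 + j1 → |·| ≈ 1.4142, ∠ ≈ 45.00°
|T| = 16 · 62.508 · 1.118 / (250 · 20.025 · 1.4142) ≈ 0.15793
Gain = 20 log₁₀(0.15793) ≈ -16.03 dB
∠T = (89.08° + 26.57°) − (89.77° + 87.14° + 45.00°) = -106.26°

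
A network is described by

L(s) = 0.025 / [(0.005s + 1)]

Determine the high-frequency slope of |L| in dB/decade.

-20 dB/decade

Each pole contributes −20 dB/decade at high frequency; each zero contributes +20 dB/decade.
Net: 0 zero(s) − 1 pole(s) → -20 dB/decade.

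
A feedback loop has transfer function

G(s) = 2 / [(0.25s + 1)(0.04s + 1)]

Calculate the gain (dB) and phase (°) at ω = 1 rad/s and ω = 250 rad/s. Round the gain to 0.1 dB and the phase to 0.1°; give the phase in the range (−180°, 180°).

At ω = 1 rad/s:
pole (1 + j1·0.25) = 1 + j0.25 → |·| ≈ 1.0308, ∠ ≈ 14.04°
pole (1 + j1·0.04) = 1 + j0.04 → |·| ≈ 1.0008, ∠ ≈ 2.29°
|G| = 2 · 1 / (1.0308 · 1.0008) ≈ 1.9387
Gain = 20 log₁₀(1.9387) ≈ 5.75 dB
∠G = (0°) − (14.04° + 2.29°) = -16.33°

At ω = 250 rad/s:
pole (1 + j250·0.25) = 1 + j62.5 → |·| ≈ 62.508, ∠ ≈ 89.08°
pole (1 + j250·0.04) = 1 + j10 → |·| ≈ 10.05, ∠ ≈ 84.29°
|G| = 2 · 1 / (62.508 · 10.05) ≈ 0.0031837
Gain = 20 log₁₀(0.0031837) ≈ -49.94 dB
∠G = (0°) − (89.08° + 84.29°) = -173.37°

ω = 1: 5.8 dB, -16.3°; ω = 250: -49.9 dB, -173.4°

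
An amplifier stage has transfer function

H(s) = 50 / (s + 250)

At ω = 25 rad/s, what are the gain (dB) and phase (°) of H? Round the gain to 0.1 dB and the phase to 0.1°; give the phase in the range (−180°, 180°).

-14.0 dB, -5.7°

At s = jω = j25:
pole (s+250): 250 + j25 → |·| = √(250²+25²) = √63125 ≈ 251.25, ∠ = arctan(25/250) ≈ 5.71°
|H| = 50 / 251.25 ≈ 0.199
Gain = 20 log₁₀(0.199) ≈ -14.02 dB
∠H = 0.00° − 5.71° = -5.71°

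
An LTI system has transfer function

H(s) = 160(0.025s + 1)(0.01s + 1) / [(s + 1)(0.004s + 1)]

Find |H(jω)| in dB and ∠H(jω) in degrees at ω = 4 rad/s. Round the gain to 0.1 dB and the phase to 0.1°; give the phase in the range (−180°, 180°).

31.8 dB, -68.9°

At ω = 4 rad/s:
zero (1 + j4·0.025) = 1 + j0.1 → |·| ≈ 1.005, ∠ ≈ 5.71°
zero (1 + j4·0.01) = 1 + j0.04 → |·| ≈ 1.0008, ∠ ≈ 2.29°
pole (1 + j4·1) = 1 + j4 → |·| ≈ 4.1231, ∠ ≈ 75.96°
pole (1 + j4·0.004) = 1 + j0.016 → |·| ≈ 1.0001, ∠ ≈ 0.92°
|H| = 160 · 1.005 · 1.0008 / (4.1231 · 1.0001) ≈ 39.027
Gain = 20 log₁₀(39.027) ≈ 31.83 dB
∠H = (5.71° + 2.29°) − (75.96° + 0.92°) = -68.88°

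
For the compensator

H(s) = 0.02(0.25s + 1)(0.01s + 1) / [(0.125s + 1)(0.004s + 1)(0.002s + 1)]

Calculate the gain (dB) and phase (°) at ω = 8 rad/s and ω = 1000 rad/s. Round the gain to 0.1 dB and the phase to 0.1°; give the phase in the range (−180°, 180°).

ω = 8: -30.0 dB, 20.3°; ω = 1000: -27.2 dB, -54.9°

At ω = 8 rad/s:
zero (1 + j8·0.25) = 1 + j2 → |·| ≈ 2.2361, ∠ ≈ 63.43°
zero (1 + j8·0.01) = 1 + j0.08 → |·| ≈ 1.0032, ∠ ≈ 4.57°
pole (1 + j8·0.125) = 1 + j1 → |·| ≈ 1.4142, ∠ ≈ 45.00°
pole (1 + j8·0.004) = 1 + j0.032 → |·| ≈ 1.0005, ∠ ≈ 1.83°
pole (1 + j8·0.002) = 1 + j0.016 → |·| ≈ 1.0001, ∠ ≈ 0.92°
|H| = 0.02 · 2.2361 · 1.0032 / (1.4142 · 1.0005 · 1.0001) ≈ 0.031706
Gain = 20 log₁₀(0.031706) ≈ -29.98 dB
∠H = (63.43° + 4.57°) − (45.00° + 1.83° + 0.92°) = 20.25°

At ω = 1000 rad/s:
zero (1 + j1000·0.25) = 1 + j250 → |·| ≈ 250, ∠ ≈ 89.77°
zero (1 + j1000·0.01) = 1 + j10 → |·| ≈ 10.05, ∠ ≈ 84.29°
pole (1 + j1000·0.125) = 1 + j125 → |·| ≈ 125, ∠ ≈ 89.54°
pole (1 + j1000·0.004) = 1 + j4 → |·| ≈ 4.1231, ∠ ≈ 75.96°
pole (1 + j1000·0.002) = 1 + j2 → |·| ≈ 2.2361, ∠ ≈ 63.43°
|H| = 0.02 · 250 · 10.05 / (125 · 4.1231 · 2.2361) ≈ 0.043602
Gain = 20 log₁₀(0.043602) ≈ -27.21 dB
∠H = (89.77° + 84.29°) − (89.54° + 75.96° + 63.43°) = -54.87°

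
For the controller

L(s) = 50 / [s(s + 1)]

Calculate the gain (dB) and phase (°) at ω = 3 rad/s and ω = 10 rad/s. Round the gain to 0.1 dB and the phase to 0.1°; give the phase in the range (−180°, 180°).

At s = jω = j3:
pole (s+1): 1 + j3 → |·| = √(1²+3²) = √10 ≈ 3.1623, ∠ = arctan(3/1) ≈ 71.57°
pole at origin: |s| = 3, ∠ = 90.00° (in denominator)
|L| = 50 / 9.4869 ≈ 5.2704
Gain = 20 log₁₀(5.2704) ≈ 14.44 dB
∠L = 0.00° − 161.57° = -161.57°

At s = jω = j10:
pole (s+1): 1 + j10 → |·| = √(1²+10²) = √101 ≈ 10.05, ∠ = arctan(10/1) ≈ 84.29°
pole at origin: |s| = 10, ∠ = 90.00° (in denominator)
|L| = 50 / 100.5 ≈ 0.49751
Gain = 20 log₁₀(0.49751) ≈ -6.06 dB
∠L = 0.00° − 174.29° = -174.29°

ω = 3: 14.4 dB, -161.6°; ω = 10: -6.1 dB, -174.3°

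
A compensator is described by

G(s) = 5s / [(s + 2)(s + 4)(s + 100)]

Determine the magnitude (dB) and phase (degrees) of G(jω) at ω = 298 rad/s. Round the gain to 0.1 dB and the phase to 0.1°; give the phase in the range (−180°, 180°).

-85.5 dB, -160.3°

At s = jω = j298:
zero at origin: s = j298 → |·| = 298, ∠ = 90.00°
pole (s+2): 2 + j298 → |·| = √(2²+298²) = √88808 ≈ 298.01, ∠ = arctan(298/2) ≈ 89.62°
pole (s+4): 4 + j298 → |·| = √(4²+298²) = √88820 ≈ 298.03, ∠ = arctan(298/4) ≈ 89.23°
pole (s+100): 100 + j298 → |·| = √(100²+298²) = √98804 ≈ 314.33, ∠ = arctan(298/100) ≈ 71.45°
|G| = 5 · 298 / 2.7918e+07 ≈ 5.3371e-05
Gain = 20 log₁₀(5.3371e-05) ≈ -85.45 dB
∠G = 90.00° − 250.30° = -160.30°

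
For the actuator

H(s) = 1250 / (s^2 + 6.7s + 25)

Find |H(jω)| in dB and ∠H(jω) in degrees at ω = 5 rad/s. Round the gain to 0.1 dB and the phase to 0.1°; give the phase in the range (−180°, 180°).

31.4 dB, -90.0°

At s = jω = j5:
quadratic: (j5)² + 6.7·j5 + 25 = 0 + j33.5 → |·| ≈ 33.5, ∠ ≈ 90.00°
|H| = 1250 / 33.5 ≈ 37.313
Gain = 20 log₁₀(37.313) ≈ 31.44 dB
∠H = 0.00° − 90.00° = -90.00°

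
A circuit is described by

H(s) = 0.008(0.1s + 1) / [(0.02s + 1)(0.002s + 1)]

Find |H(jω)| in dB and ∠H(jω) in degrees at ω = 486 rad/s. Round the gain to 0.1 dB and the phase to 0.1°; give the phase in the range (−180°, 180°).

At ω = 486 rad/s:
zero (1 + j486·0.1) = 1 + j48.6 → |·| ≈ 48.61, ∠ ≈ 88.82°
pole (1 + j486·0.02) = 1 + j9.72 → |·| ≈ 9.7713, ∠ ≈ 84.13°
pole (1 + j486·0.002) = 1 + j0.972 → |·| ≈ 1.3946, ∠ ≈ 44.19°
|H| = 0.008 · 48.61 / (9.7713 · 1.3946) ≈ 0.028537
Gain = 20 log₁₀(0.028537) ≈ -30.89 dB
∠H = (88.82°) − (84.13° + 44.19°) = -39.50°

-30.9 dB, -39.5°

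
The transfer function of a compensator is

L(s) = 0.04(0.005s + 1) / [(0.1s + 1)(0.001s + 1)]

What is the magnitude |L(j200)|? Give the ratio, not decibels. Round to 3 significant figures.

0.00277

At ω = 200 rad/s:
zero (1 + j200·0.005) = 1 + j1 → |·| ≈ 1.4142, ∠ ≈ 45.00°
pole (1 + j200·0.1) = 1 + j20 → |·| ≈ 20.025, ∠ ≈ 87.14°
pole (1 + j200·0.001) = 1 + j0.2 → |·| ≈ 1.0198, ∠ ≈ 11.31°
|L| = 0.04 · 1.4142 / (20.025 · 1.0198) ≈ 0.00277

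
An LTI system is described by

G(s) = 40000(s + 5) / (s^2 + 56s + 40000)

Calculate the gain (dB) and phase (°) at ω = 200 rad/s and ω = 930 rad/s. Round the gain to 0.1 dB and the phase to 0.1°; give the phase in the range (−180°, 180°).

ω = 200: 57.1 dB, -1.4°; ω = 930: 33.1 dB, -86.7°

At s = jω = j200:
zero (s+5): 5 + j200 → |·| = √(5²+200²) = √40025 ≈ 200.06, ∠ = arctan(200/5) ≈ 88.57°
quadratic: (j200)² + 56·j200 + 40000 = 0 + j11200 → |·| ≈ 11200, ∠ ≈ 90.00°
|G| = 40000 · 200.06 / 11200 ≈ 714.5
Gain = 20 log₁₀(714.5) ≈ 57.08 dB
∠G = 88.57° − 90.00° = -1.43°

At s = jω = j930:
zero (s+5): 5 + j930 → |·| = √(5²+930²) = √864925 ≈ 930.01, ∠ = arctan(930/5) ≈ 89.69°
quadratic: (j930)² + 56·j930 + 40000 = -824900 + j52080 → |·| ≈ 8.2654e+05, ∠ ≈ 176.39°
|G| = 40000 · 930.01 / 8.2654e+05 ≈ 45.007
Gain = 20 log₁₀(45.007) ≈ 33.07 dB
∠G = 89.69° − 176.39° = -86.70°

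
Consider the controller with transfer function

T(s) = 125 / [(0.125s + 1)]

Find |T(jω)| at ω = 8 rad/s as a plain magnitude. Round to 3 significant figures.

At ω = 8 rad/s:
pole (1 + j8·0.125) = 1 + j1 → |·| ≈ 1.4142, ∠ ≈ 45.00°
|T| = 125 · 1 / (1.4142) ≈ 88.389

88.4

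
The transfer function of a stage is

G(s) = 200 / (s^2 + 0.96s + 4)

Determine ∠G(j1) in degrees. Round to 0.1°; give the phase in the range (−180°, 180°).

At s = jω = j1:
quadratic: (j1)² + 0.96·j1 + 4 = 3 + j0.96 → |·| ≈ 3.1499, ∠ ≈ 17.74°
∠G = 0.00° − 17.74° = -17.74°

-17.7°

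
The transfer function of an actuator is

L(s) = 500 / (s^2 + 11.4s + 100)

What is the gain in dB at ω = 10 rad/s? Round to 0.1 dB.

12.8 dB

At s = jω = j10:
quadratic: (j10)² + 11.4·j10 + 100 = 0 + j114 → |·| ≈ 114, ∠ ≈ 90.00°
|L| = 500 / 114 ≈ 4.386
Gain = 20 log₁₀(4.386) ≈ 12.84 dB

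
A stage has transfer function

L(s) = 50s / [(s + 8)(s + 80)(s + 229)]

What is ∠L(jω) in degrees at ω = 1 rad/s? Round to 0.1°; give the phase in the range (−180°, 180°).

81.9°

At s = jω = j1:
zero at origin: s = j1 → |·| = 1, ∠ = 90.00°
pole (s+8): 8 + j1 → |·| = √(8²+1²) = √65 ≈ 8.0623, ∠ = arctan(1/8) ≈ 7.13°
pole (s+80): 80 + j1 → |·| = √(80²+1²) = √6401 ≈ 80.006, ∠ = arctan(1/80) ≈ 0.72°
pole (s+229): 229 + j1 → |·| = √(229²+1²) = √52442 ≈ 229, ∠ = arctan(1/229) ≈ 0.25°
∠L = 90.00° − 8.10° = 81.90°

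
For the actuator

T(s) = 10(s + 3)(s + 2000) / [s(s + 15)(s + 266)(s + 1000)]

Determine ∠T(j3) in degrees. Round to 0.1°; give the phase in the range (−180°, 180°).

-57.0°

At s = jω = j3:
zero (s+3): 3 + j3 → |·| = √(3²+3²) = √18 ≈ 4.2426, ∠ = arctan(3/3) ≈ 45.00°
zero (s+2000): 2000 + j3 → |·| = √(2000²+3²) = √4000009 ≈ 2000, ∠ = arctan(3/2000) ≈ 0.09°
pole (s+15): 15 + j3 → |·| = √(15²+3²) = √234 ≈ 15.297, ∠ = arctan(3/15) ≈ 11.31°
pole (s+266): 266 + j3 → |·| = √(266²+3²) = √70765 ≈ 266.02, ∠ = arctan(3/266) ≈ 0.65°
pole (s+1000): 1000 + j3 → |·| = √(1000²+3²) = √1000009 ≈ 1000, ∠ = arctan(3/1000) ≈ 0.17°
pole at origin: |s| = 3, ∠ = 90.00° (in denominator)
∠T = 45.09° − 102.13° = -57.04°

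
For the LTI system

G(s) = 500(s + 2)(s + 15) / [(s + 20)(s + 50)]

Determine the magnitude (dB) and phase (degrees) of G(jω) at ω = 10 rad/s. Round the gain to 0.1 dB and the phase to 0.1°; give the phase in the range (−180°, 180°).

38.1 dB, 74.5°

At s = jω = j10:
zero (s+2): 2 + j10 → |·| = √(2²+10²) = √104 ≈ 10.198, ∠ = arctan(10/2) ≈ 78.69°
zero (s+15): 15 + j10 → |·| = √(15²+10²) = √325 ≈ 18.028, ∠ = arctan(10/15) ≈ 33.69°
pole (s+20): 20 + j10 → |·| = √(20²+10²) = √500 ≈ 22.361, ∠ = arctan(10/20) ≈ 26.57°
pole (s+50): 50 + j10 → |·| = √(50²+10²) = √2600 ≈ 50.99, ∠ = arctan(10/50) ≈ 11.31°
|G| = 500 · 183.85 / 1140.2 ≈ 80.622
Gain = 20 log₁₀(80.622) ≈ 38.13 dB
∠G = 112.38° − 37.88° = 74.50°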